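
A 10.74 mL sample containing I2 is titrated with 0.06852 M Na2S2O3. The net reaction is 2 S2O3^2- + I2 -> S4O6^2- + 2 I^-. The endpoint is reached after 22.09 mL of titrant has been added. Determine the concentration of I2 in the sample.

0.0705 M

n(Na2S2O3) = 0.06852 x 0.02209 = 0.001514 mol.
From the balanced equation, 2 mol Na2S2O3 reacts with 1 mol I2, so n(I2) = 0.001514 x 1/2 = 0.0007568 mol.
[I2] = 0.0007568 / 0.01074 L = 0.0705 M.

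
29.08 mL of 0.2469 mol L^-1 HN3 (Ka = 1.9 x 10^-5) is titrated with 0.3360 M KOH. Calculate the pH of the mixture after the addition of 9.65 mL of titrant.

Initial n(HN3) = 0.2469 x 0.02908 = 0.007180 mol.
n(KOH) added = 0.3360 x 0.009650 = 0.003242 mol, converting that many moles of HN3 to N3-.
Remaining n(HN3) = 0.003937 mol; n(N3-) = 0.003242 mol.
By Henderson-Hasselbalch, pH = pKa + log([A^-]/[HA]) = 4.72 + log(0.003242/0.003937) = 4.72 + (-0.08) = 4.64.

4.64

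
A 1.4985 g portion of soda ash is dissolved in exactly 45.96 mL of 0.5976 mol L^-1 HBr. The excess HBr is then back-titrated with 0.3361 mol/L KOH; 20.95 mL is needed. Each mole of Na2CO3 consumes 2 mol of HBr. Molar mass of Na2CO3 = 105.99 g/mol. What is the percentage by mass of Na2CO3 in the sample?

Total n(HBr) added = 0.5976 x 0.04596 = 0.02747 mol.
n(KOH) used = 0.3361 x 0.02095 = 0.007041 mol, which equals the excess n(HBr).
So n(HBr) consumed by the sample = 0.02747 - 0.007041 = 0.02042 mol.
n(Na2CO3) = 0.02042 / 2 = 0.01021 mol.
mass Na2CO3 = 0.01021 x 105.99 = 1.082 g, so %Na2CO3 = 1.082/1.4985 x 100 = 72.2%.

72.2%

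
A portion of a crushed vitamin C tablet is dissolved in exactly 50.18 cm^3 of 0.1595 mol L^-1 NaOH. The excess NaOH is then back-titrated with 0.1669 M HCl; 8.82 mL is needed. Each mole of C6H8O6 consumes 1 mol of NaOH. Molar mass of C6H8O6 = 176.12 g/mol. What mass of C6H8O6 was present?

1.15 g

Total n(NaOH) added = 0.1595 x 0.05018 = 0.008004 mol.
n(HCl) used = 0.1669 x 0.008820 = 0.001472 mol, which equals the excess n(NaOH).
So n(NaOH) consumed by the sample = 0.008004 - 0.001472 = 0.006532 mol.
n(C6H8O6) = 0.006532 / 1 = 0.006532 mol.
mass = 0.006532 mol x 176.12 g/mol = 1.15 g.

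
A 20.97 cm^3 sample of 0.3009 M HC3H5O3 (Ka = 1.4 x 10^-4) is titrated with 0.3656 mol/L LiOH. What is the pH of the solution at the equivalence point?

n(HC3H5O3) = 0.3009 x 0.02097 = 0.006310 mol; V(LiOH) at equivalence = 0.006310/0.3656 = 0.01726 L.
At equivalence all the acid is converted to C3H5O3-; total volume = 0.02097 + 0.01726 = 0.03823 L, so [C3H5O3-] = 0.006310/0.03823 = 0.1651 M.
Kb = Kw/Ka = 1.0e-14 / 1.4 x 10^-4 = 7.14e-11.
[OH^-] = sqrt(Kb x [C3H5O3-]) = sqrt(7.14e-11 x 0.1651) = 3.43e-6 M.
pOH = 5.46, so pH = 14.00 - 5.46 = 8.54.

8.54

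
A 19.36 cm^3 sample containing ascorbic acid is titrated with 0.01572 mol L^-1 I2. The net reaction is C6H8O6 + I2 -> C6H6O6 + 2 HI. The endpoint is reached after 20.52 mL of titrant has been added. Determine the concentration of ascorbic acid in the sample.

0.0167 M

n(I2) = 0.01572 x 0.02052 = 0.0003226 mol.
From the balanced equation, 1 mol I2 reacts with 1 mol ascorbic acid, so n(ascorbic acid) = 0.0003226 x 1/1 = 0.0003226 mol.
[ascorbic acid] = 0.0003226 / 0.01936 L = 0.0167 M.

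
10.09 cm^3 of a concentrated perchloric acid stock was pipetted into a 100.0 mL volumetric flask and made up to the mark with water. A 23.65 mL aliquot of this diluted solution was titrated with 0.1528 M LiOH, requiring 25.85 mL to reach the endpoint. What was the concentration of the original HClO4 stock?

n(LiOH) = 0.1528 x 0.02585 = 0.003950 mol.
n(HClO4) in the aliquot = 0.003950 mol.
[diluted HClO4] = 0.003950 / 0.02365 = 0.1670 M.
Dilution factor = 100.0/10.09 = 9.911, so [stock] = 0.1670 x 9.911 = 1.66 M.

1.66 M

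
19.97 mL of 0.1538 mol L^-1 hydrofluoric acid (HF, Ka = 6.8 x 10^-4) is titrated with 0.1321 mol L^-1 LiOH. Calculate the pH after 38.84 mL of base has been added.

12.54

n(acid) = 0.1538 x 0.01997 = 0.003071 mol; n(LiOH) added = 0.1321 x 0.03884 = 0.005131 mol.
Base is in excess by 0.005131 - 0.003071 = 0.002059 mol in a total volume of 0.05881 L.
[OH^-] = 0.002059/0.05881 = 0.03502 M, so pOH = 1.46 and pH = 14.00 - 1.46 = 12.54.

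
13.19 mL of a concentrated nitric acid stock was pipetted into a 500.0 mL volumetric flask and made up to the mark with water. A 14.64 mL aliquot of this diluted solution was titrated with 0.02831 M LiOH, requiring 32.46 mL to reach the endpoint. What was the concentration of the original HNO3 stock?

2.38 M

n(LiOH) = 0.02831 x 0.03246 = 0.0009189 mol.
n(HNO3) in the aliquot = 0.0009189 mol.
[diluted HNO3] = 0.0009189 / 0.01464 = 0.06277 M.
Dilution factor = 500.0/13.19 = 37.91, so [stock] = 0.06277 x 37.91 = 2.38 M.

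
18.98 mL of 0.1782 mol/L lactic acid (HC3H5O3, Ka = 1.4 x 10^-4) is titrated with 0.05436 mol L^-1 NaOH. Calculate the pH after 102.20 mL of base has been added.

12.25

n(acid) = 0.1782 x 0.01898 = 0.003382 mol; n(NaOH) added = 0.05436 x 0.1022 = 0.005556 mol.
Base is in excess by 0.005556 - 0.003382 = 0.002173 mol in a total volume of 0.1212 L.
[OH^-] = 0.002173/0.1212 = 0.01793 M, so pOH = 1.75 and pH = 14.00 - 1.75 = 12.25.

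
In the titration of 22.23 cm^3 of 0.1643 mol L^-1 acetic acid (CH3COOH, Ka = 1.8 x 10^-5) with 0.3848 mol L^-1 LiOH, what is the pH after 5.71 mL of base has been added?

Initial n(CH3COOH) = 0.1643 x 0.02223 = 0.003652 mol.
n(LiOH) added = 0.3848 x 0.005710 = 0.002197 mol, converting that many moles of CH3COOH to CH3COO-.
Remaining n(CH3COOH) = 0.001455 mol; n(CH3COO-) = 0.002197 mol.
By Henderson-Hasselbalch, pH = pKa + log([A^-]/[HA]) = 4.74 + log(0.002197/0.001455) = 4.74 + (+0.18) = 4.92.

4.92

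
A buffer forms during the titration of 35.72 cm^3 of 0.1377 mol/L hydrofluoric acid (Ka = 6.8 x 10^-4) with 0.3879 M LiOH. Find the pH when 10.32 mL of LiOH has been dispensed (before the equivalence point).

3.81

Initial n(HF) = 0.1377 x 0.03572 = 0.004919 mol.
n(LiOH) added = 0.3879 x 0.01032 = 0.004003 mol, converting that many moles of HF to F-.
Remaining n(HF) = 0.0009155 mol; n(F-) = 0.004003 mol.
By Henderson-Hasselbalch, pH = pKa + log([A^-]/[HA]) = 3.17 + log(0.004003/0.0009155) = 3.17 + (+0.64) = 3.81.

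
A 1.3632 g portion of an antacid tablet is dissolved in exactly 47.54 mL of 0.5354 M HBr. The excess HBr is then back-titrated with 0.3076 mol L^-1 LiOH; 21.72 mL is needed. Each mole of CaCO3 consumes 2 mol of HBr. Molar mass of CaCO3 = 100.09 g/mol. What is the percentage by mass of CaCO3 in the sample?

Total n(HBr) added = 0.5354 x 0.04754 = 0.02545 mol.
n(LiOH) used = 0.3076 x 0.02172 = 0.006681 mol, which equals the excess n(HBr).
So n(HBr) consumed by the sample = 0.02545 - 0.006681 = 0.01877 mol.
n(CaCO3) = 0.01877 / 2 = 0.009386 mol.
mass CaCO3 = 0.009386 x 100.09 = 0.9394 g, so %CaCO3 = 0.9394/1.3632 x 100 = 68.9%.

68.9%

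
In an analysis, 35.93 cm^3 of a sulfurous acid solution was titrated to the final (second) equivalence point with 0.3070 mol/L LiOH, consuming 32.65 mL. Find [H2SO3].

n(LiOH) = 0.3070 x 0.03265 = 0.01002 mol.
At the final (second) equivalence point, 2 mol OH^- react per mol H2SO3, so n(H2SO3) = 0.01002 / 2 = 0.005012 mol.
[H2SO3] = 0.005012 / 0.03593 L = 0.139 M.

0.139 M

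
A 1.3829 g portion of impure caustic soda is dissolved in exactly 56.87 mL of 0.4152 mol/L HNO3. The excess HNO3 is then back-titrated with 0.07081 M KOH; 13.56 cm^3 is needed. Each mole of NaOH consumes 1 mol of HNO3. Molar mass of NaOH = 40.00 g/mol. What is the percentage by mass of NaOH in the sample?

Total n(HNO3) added = 0.4152 x 0.05687 = 0.02361 mol.
n(KOH) used = 0.07081 x 0.01356 = 0.0009602 mol, which equals the excess n(HNO3).
So n(HNO3) consumed by the sample = 0.02361 - 0.0009602 = 0.02265 mol.
n(NaOH) = 0.02265 / 1 = 0.02265 mol.
mass NaOH = 0.02265 x 40.00 = 0.9061 g, so %NaOH = 0.9061/1.3829 x 100 = 65.5%.

65.5%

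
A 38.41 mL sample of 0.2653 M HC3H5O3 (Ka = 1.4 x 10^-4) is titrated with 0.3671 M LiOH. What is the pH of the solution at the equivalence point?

8.52

n(HC3H5O3) = 0.2653 x 0.03841 = 0.01019 mol; V(LiOH) at equivalence = 0.01019/0.3671 = 0.02776 L.
At equivalence all the acid is converted to C3H5O3-; total volume = 0.03841 + 0.02776 = 0.06617 L, so [C3H5O3-] = 0.01019/0.06617 = 0.1540 M.
Kb = Kw/Ka = 1.0e-14 / 1.4 x 10^-4 = 7.14e-11.
[OH^-] = sqrt(Kb x [C3H5O3-]) = sqrt(7.14e-11 x 0.1540) = 3.32e-6 M.
pOH = 5.48, so pH = 14.00 - 5.48 = 8.52.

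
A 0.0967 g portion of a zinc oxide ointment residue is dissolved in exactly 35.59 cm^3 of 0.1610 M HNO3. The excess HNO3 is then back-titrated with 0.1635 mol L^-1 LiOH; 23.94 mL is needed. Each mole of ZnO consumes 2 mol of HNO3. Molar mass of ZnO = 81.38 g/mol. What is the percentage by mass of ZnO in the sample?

76.4%

Total n(HNO3) added = 0.1610 x 0.03559 = 0.005730 mol.
n(LiOH) used = 0.1635 x 0.02394 = 0.003914 mol, which equals the excess n(HNO3).
So n(HNO3) consumed by the sample = 0.005730 - 0.003914 = 0.001816 mol.
n(ZnO) = 0.001816 / 2 = 0.0009079 mol.
mass ZnO = 0.0009079 x 81.38 = 0.07388 g, so %ZnO = 0.07388/0.0967 x 100 = 76.4%.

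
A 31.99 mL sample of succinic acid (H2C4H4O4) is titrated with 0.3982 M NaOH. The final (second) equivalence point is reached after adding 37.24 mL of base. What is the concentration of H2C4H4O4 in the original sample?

0.232 M

n(NaOH) = 0.3982 x 0.03724 = 0.01483 mol.
At the final (second) equivalence point, 2 mol OH^- react per mol H2C4H4O4, so n(H2C4H4O4) = 0.01483 / 2 = 0.007414 mol.
[H2C4H4O4] = 0.007414 / 0.03199 L = 0.232 M.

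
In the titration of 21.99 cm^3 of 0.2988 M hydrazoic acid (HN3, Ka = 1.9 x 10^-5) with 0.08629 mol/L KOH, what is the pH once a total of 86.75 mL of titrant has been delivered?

n(acid) = 0.2988 x 0.02199 = 0.006571 mol; n(KOH) added = 0.08629 x 0.08675 = 0.007486 mol.
Base is in excess by 0.007486 - 0.006571 = 0.0009150 mol in a total volume of 0.1087 L.
[OH^-] = 0.0009150/0.1087 = 0.008415 M, so pOH = 2.07 and pH = 14.00 - 2.07 = 11.93.

11.93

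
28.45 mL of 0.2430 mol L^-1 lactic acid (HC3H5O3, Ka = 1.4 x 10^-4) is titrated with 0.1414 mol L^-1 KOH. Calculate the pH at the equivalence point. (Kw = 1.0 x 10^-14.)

n(HC3H5O3) = 0.2430 x 0.02845 = 0.006913 mol; V(KOH) at equivalence = 0.006913/0.1414 = 0.04889 L.
At equivalence all the acid is converted to C3H5O3-; total volume = 0.02845 + 0.04889 = 0.07734 L, so [C3H5O3-] = 0.006913/0.07734 = 0.08939 M.
Kb = Kw/Ka = 1.0e-14 / 1.4 x 10^-4 = 7.14e-11.
[OH^-] = sqrt(Kb x [C3H5O3-]) = sqrt(7.14e-11 x 0.08939) = 2.53e-6 M.
pOH = 5.60, so pH = 14.00 - 5.60 = 8.40.

8.40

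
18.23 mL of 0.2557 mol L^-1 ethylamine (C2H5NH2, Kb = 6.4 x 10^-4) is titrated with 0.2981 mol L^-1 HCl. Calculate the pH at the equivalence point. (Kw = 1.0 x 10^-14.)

n(C2H5NH2) = 0.2557 x 0.01823 = 0.004661 mol; V(HCl) at equivalence = 0.004661/0.2981 = 0.01564 L.
At equivalence the base is fully converted to C2H5NH3+; total volume = 0.03387 L, so [C2H5NH3+] = 0.004661/0.03387 = 0.1376 M.
Ka(C2H5NH3+) = Kw/Kb = 1.0e-14 / 6.4 x 10^-4 = 1.56e-11.
[H^+] = sqrt(Ka x [C2H5NH3+]) = sqrt(1.56e-11 x 0.1376) = 1.47e-6 M.
pH = -log(1.47e-6) = 5.83.

5.83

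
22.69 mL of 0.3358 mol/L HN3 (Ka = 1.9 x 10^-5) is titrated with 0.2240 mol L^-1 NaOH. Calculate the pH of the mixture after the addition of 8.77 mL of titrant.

4.26

Initial n(HN3) = 0.3358 x 0.02269 = 0.007619 mol.
n(NaOH) added = 0.2240 x 0.008770 = 0.001964 mol, converting that many moles of HN3 to N3-.
Remaining n(HN3) = 0.005655 mol; n(N3-) = 0.001964 mol.
By Henderson-Hasselbalch, pH = pKa + log([A^-]/[HA]) = 4.72 + log(0.001964/0.005655) = 4.72 + (-0.46) = 4.26.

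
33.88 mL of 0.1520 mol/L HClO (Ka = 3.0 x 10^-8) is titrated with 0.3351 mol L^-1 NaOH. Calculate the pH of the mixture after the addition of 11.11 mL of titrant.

7.94

Initial n(HClO) = 0.1520 x 0.03388 = 0.005150 mol.
n(NaOH) added = 0.3351 x 0.01111 = 0.003723 mol, converting that many moles of HClO to ClO-.
Remaining n(HClO) = 0.001427 mol; n(ClO-) = 0.003723 mol.
By Henderson-Hasselbalch, pH = pKa + log([A^-]/[HA]) = 7.52 + log(0.003723/0.001427) = 7.52 + (+0.42) = 7.94.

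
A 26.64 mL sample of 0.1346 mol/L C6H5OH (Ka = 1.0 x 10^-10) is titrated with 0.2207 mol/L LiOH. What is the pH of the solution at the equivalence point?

n(C6H5OH) = 0.1346 x 0.02664 = 0.003586 mol; V(LiOH) at equivalence = 0.003586/0.2207 = 0.01625 L.
At equivalence all the acid is converted to C6H5O-; total volume = 0.02664 + 0.01625 = 0.04289 L, so [C6H5O-] = 0.003586/0.04289 = 0.08361 M.
Kb = Kw/Ka = 1.0e-14 / 1.0 x 10^-10 = 0.000100.
[OH^-] = sqrt(Kb x [C6H5O-]) = sqrt(0.000100 x 0.08361) = 0.00289 M.
pOH = 2.54, so pH = 14.00 - 2.54 = 11.46.

11.46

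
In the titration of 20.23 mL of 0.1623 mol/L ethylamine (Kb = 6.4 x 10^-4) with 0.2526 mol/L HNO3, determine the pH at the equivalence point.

n(C2H5NH2) = 0.1623 x 0.02023 = 0.003283 mol; V(HNO3) at equivalence = 0.003283/0.2526 = 0.01300 L.
At equivalence the base is fully converted to C2H5NH3+; total volume = 0.03323 L, so [C2H5NH3+] = 0.003283/0.03323 = 0.09881 M.
Ka(C2H5NH3+) = Kw/Kb = 1.0e-14 / 6.4 x 10^-4 = 1.56e-11.
[H^+] = sqrt(Ka x [C2H5NH3+]) = sqrt(1.56e-11 x 0.09881) = 1.24e-6 M.
pH = -log(1.24e-6) = 5.91.

5.91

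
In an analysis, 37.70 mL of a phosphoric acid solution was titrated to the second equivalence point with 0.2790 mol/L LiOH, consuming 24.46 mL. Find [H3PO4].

0.0905 M

n(LiOH) = 0.2790 x 0.02446 = 0.006824 mol.
At the second equivalence point, 2 mol OH^- react per mol H3PO4, so n(H3PO4) = 0.006824 / 2 = 0.003412 mol.
[H3PO4] = 0.003412 / 0.03770 L = 0.0905 M.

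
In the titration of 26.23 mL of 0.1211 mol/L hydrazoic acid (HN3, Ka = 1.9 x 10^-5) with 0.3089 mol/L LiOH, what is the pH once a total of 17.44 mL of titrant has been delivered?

12.70

n(acid) = 0.1211 x 0.02623 = 0.003176 mol; n(LiOH) added = 0.3089 x 0.01744 = 0.005387 mol.
Base is in excess by 0.005387 - 0.003176 = 0.002211 mol in a total volume of 0.04367 L.
[OH^-] = 0.002211/0.04367 = 0.05062 M, so pOH = 1.30 and pH = 14.00 - 1.30 = 12.70.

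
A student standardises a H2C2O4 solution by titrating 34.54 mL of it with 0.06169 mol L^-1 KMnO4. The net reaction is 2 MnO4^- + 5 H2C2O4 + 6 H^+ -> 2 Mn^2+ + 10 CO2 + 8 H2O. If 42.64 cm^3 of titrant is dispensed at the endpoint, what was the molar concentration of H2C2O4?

n(KMnO4) = 0.06169 x 0.04264 = 0.002630 mol.
From the balanced equation, 2 mol KMnO4 reacts with 5 mol H2C2O4, so n(H2C2O4) = 0.002630 x 5/2 = 0.006576 mol.
[H2C2O4] = 0.006576 / 0.03454 L = 0.190 M.

0.190 M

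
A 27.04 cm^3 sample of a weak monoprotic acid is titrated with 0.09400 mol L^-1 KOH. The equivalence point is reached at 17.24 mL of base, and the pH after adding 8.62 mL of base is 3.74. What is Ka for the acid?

8.62 mL is half of the equivalence volume, so this is the half-equivalence point where [HA] = [A^-].
At half-equivalence pH = pKa, so pKa = 3.74.
Ka = 10^(-3.74) = 1.8 x 10^-4.

1.8 x 10^-4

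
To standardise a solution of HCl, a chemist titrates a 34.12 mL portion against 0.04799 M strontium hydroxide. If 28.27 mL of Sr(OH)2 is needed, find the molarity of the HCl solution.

n(Sr(OH)2) delivered = 0.04799 x 0.02827 = 0.001357 mol.
The reaction is 2 HCl + 1 Sr(OH)2, so n(HCl) = 0.001357 x 2/1 = 0.002713 mol.
[HCl] = 0.002713 mol / 0.03412 L = 0.0795 M.

0.0795 M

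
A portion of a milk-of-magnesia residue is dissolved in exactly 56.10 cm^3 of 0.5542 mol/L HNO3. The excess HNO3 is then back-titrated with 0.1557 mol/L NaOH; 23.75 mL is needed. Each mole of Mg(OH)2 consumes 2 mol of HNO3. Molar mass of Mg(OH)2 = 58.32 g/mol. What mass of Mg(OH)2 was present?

0.799 g

Total n(HNO3) added = 0.5542 x 0.05610 = 0.03109 mol.
n(NaOH) used = 0.1557 x 0.02375 = 0.003698 mol, which equals the excess n(HNO3).
So n(HNO3) consumed by the sample = 0.03109 - 0.003698 = 0.02739 mol.
n(Mg(OH)2) = 0.02739 / 2 = 0.01370 mol.
mass = 0.01370 mol x 58.32 g/mol = 0.799 g.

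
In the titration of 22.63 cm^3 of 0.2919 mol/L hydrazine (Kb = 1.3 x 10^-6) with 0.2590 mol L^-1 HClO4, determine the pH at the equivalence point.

n(N2H4) = 0.2919 x 0.02263 = 0.006606 mol; V(HClO4) at equivalence = 0.006606/0.2590 = 0.02550 L.
At equivalence the base is fully converted to N2H5+; total volume = 0.04813 L, so [N2H5+] = 0.006606/0.04813 = 0.1372 M.
Ka(N2H5+) = Kw/Kb = 1.0e-14 / 1.3 x 10^-6 = 7.69e-9.
[H^+] = sqrt(Ka x [N2H5+]) = sqrt(7.69e-9 x 0.1372) = 3.25e-5 M.
pH = -log(3.25e-5) = 4.49.

4.49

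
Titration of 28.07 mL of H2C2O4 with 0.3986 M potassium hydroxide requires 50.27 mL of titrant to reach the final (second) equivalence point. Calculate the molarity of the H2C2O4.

0.357 M

n(KOH) = 0.3986 x 0.05027 = 0.02004 mol.
At the final (second) equivalence point, 2 mol OH^- react per mol H2C2O4, so n(H2C2O4) = 0.02004 / 2 = 0.01002 mol.
[H2C2O4] = 0.01002 / 0.02807 L = 0.357 M.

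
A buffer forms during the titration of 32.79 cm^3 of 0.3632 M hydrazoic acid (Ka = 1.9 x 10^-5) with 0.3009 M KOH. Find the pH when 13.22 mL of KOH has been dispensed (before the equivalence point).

Initial n(HN3) = 0.3632 x 0.03279 = 0.01191 mol.
n(KOH) added = 0.3009 x 0.01322 = 0.003978 mol, converting that many moles of HN3 to N3-.
Remaining n(HN3) = 0.007931 mol; n(N3-) = 0.003978 mol.
By Henderson-Hasselbalch, pH = pKa + log([A^-]/[HA]) = 4.72 + log(0.003978/0.007931) = 4.72 + (-0.30) = 4.42.

4.42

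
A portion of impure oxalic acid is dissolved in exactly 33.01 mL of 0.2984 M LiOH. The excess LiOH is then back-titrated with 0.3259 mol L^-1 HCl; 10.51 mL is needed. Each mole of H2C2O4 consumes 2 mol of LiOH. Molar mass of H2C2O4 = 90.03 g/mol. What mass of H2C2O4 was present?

0.289 g

Total n(LiOH) added = 0.2984 x 0.03301 = 0.009850 mol.
n(HCl) used = 0.3259 x 0.01051 = 0.003425 mol, which equals the excess n(LiOH).
So n(LiOH) consumed by the sample = 0.009850 - 0.003425 = 0.006425 mol.
n(H2C2O4) = 0.006425 / 2 = 0.003212 mol.
mass = 0.003212 mol x 90.03 g/mol = 0.289 g.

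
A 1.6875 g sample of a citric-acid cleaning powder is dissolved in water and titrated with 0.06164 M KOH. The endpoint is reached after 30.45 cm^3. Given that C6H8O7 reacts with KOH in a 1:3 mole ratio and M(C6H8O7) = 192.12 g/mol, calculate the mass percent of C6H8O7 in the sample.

7.12%

n(KOH) = 0.06164 x 0.03045 = 0.001877 mol.
n(C6H8O7) = 0.001877 / 3 = 0.0006256 mol.
mass of C6H8O7 = 0.0006256 x 192.12 = 0.1202 g.
% purity = 0.1202 / 1.6875 x 100 = 7.12%.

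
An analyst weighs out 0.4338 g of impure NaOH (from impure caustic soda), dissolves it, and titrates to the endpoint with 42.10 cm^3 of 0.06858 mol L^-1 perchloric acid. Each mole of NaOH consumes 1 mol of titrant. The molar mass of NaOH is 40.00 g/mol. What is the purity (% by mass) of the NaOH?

26.6%

n(HClO4) = 0.06858 x 0.04210 = 0.002887 mol.
n(NaOH) = 0.002887 / 1 = 0.002887 mol.
mass of NaOH = 0.002887 x 40.00 = 0.1155 g.
% purity = 0.1155 / 0.4338 x 100 = 26.6%.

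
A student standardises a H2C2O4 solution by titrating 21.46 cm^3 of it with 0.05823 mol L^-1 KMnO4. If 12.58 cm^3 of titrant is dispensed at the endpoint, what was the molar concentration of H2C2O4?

0.0853 M

n(KMnO4) = 0.05823 x 0.01258 = 0.0007325 mol.
From the balanced equation, 2 mol KMnO4 reacts with 5 mol H2C2O4, so n(H2C2O4) = 0.0007325 x 5/2 = 0.001831 mol.
[H2C2O4] = 0.001831 / 0.02146 L = 0.0853 M.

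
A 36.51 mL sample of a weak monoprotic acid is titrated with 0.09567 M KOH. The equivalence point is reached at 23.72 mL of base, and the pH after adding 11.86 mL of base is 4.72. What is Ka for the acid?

1.9 x 10^-5

11.86 mL is half of the equivalence volume, so this is the half-equivalence point where [HA] = [A^-].
At half-equivalence pH = pKa, so pKa = 4.72.
Ka = 10^(-4.72) = 1.9 x 10^-5.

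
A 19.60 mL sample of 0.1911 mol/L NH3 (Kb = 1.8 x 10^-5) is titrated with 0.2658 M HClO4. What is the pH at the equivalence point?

n(NH3) = 0.1911 x 0.01960 = 0.003746 mol; V(HClO4) at equivalence = 0.003746/0.2658 = 0.01409 L.
At equivalence the base is fully converted to NH4+; total volume = 0.03369 L, so [NH4+] = 0.003746/0.03369 = 0.1112 M.
Ka(NH4+) = Kw/Kb = 1.0e-14 / 1.8 x 10^-5 = 5.56e-10.
[H^+] = sqrt(Ka x [NH4+]) = sqrt(5.56e-10 x 0.1112) = 7.86e-6 M.
pH = -log(7.86e-6) = 5.10.

5.10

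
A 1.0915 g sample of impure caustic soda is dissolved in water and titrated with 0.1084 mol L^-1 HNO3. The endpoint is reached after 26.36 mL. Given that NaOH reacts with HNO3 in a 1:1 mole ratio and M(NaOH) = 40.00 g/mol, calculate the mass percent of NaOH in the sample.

n(HNO3) = 0.1084 x 0.02636 = 0.002857 mol.
n(NaOH) = 0.002857 / 1 = 0.002857 mol.
mass of NaOH = 0.002857 x 40.00 = 0.1143 g.
% purity = 0.1143 / 1.0915 x 100 = 10.5%.

10.5%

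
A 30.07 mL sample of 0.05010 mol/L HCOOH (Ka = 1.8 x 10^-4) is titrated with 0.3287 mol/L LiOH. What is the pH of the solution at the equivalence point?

n(HCOOH) = 0.05010 x 0.03007 = 0.001507 mol; V(LiOH) at equivalence = 0.001507/0.3287 = 0.004583 L.
At equivalence all the acid is converted to HCOO-; total volume = 0.03007 + 0.004583 = 0.03465 L, so [HCOO-] = 0.001507/0.03465 = 0.04347 M.
Kb = Kw/Ka = 1.0e-14 / 1.8 x 10^-4 = 5.56e-11.
[OH^-] = sqrt(Kb x [HCOO-]) = sqrt(5.56e-11 x 0.04347) = 1.55e-6 M.
pOH = 5.81, so pH = 14.00 - 5.81 = 8.19.

8.19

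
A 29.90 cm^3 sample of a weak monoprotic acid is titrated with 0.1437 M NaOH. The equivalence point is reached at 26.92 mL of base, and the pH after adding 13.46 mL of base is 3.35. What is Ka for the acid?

13.46 mL is half of the equivalence volume, so this is the half-equivalence point where [HA] = [A^-].
At half-equivalence pH = pKa, so pKa = 3.35.
Ka = 10^(-3.35) = 4.5 x 10^-4.

4.5 x 10^-4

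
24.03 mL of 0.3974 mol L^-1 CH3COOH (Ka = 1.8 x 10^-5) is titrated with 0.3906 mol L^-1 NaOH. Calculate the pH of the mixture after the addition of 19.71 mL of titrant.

Initial n(CH3COOH) = 0.3974 x 0.02403 = 0.009550 mol.
n(NaOH) added = 0.3906 x 0.01971 = 0.007699 mol, converting that many moles of CH3COOH to CH3COO-.
Remaining n(CH3COOH) = 0.001851 mol; n(CH3COO-) = 0.007699 mol.
By Henderson-Hasselbalch, pH = pKa + log([A^-]/[HA]) = 4.74 + log(0.007699/0.001851) = 4.74 + (+0.62) = 5.36.

5.36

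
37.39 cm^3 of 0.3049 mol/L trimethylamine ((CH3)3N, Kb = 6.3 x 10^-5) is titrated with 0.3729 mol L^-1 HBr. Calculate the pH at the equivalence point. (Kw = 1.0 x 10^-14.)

5.29

n((CH3)3N) = 0.3049 x 0.03739 = 0.01140 mol; V(HBr) at equivalence = 0.01140/0.3729 = 0.03057 L.
At equivalence the base is fully converted to (CH3)3NH+; total volume = 0.06796 L, so [(CH3)3NH+] = 0.01140/0.06796 = 0.1677 M.
Ka((CH3)3NH+) = Kw/Kb = 1.0e-14 / 6.3 x 10^-5 = 1.59e-10.
[H^+] = sqrt(Ka x [(CH3)3NH+]) = sqrt(1.59e-10 x 0.1677) = 5.16e-6 M.
pH = -log(5.16e-6) = 5.29.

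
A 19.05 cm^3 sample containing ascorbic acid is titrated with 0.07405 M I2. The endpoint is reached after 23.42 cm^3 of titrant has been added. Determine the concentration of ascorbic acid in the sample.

n(I2) = 0.07405 x 0.02342 = 0.001734 mol.
From the balanced equation, 1 mol I2 reacts with 1 mol ascorbic acid, so n(ascorbic acid) = 0.001734 x 1/1 = 0.001734 mol.
[ascorbic acid] = 0.001734 / 0.01905 L = 0.0910 M.

0.0910 M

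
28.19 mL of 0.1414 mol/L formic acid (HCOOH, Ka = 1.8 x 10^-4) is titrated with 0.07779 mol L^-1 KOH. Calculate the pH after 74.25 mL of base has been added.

n(acid) = 0.1414 x 0.02819 = 0.003986 mol; n(KOH) added = 0.07779 x 0.07425 = 0.005776 mol.
Base is in excess by 0.005776 - 0.003986 = 0.001790 mol in a total volume of 0.1024 L.
[OH^-] = 0.001790/0.1024 = 0.01747 M, so pOH = 1.76 and pH = 14.00 - 1.76 = 12.24.

12.24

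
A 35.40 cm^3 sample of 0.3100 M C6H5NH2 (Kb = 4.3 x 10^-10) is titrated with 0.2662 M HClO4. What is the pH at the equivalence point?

n(C6H5NH2) = 0.3100 x 0.03540 = 0.01097 mol; V(HClO4) at equivalence = 0.01097/0.2662 = 0.04122 L.
At equivalence the base is fully converted to C6H5NH3+; total volume = 0.07662 L, so [C6H5NH3+] = 0.01097/0.07662 = 0.1432 M.
Ka(C6H5NH3+) = Kw/Kb = 1.0e-14 / 4.3 x 10^-10 = 2.33e-5.
[H^+] = sqrt(Ka x [C6H5NH3+]) = sqrt(2.33e-5 x 0.1432) = 0.00183 M.
pH = -log(0.00183) = 2.74.

2.74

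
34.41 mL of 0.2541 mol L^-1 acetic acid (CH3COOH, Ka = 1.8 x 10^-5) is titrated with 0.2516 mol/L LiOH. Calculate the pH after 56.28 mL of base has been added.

n(acid) = 0.2541 x 0.03441 = 0.008744 mol; n(LiOH) added = 0.2516 x 0.05628 = 0.01416 mol.
Base is in excess by 0.01416 - 0.008744 = 0.005416 mol in a total volume of 0.09069 L.
[OH^-] = 0.005416/0.09069 = 0.05973 M, so pOH = 1.22 and pH = 14.00 - 1.22 = 12.78.

12.78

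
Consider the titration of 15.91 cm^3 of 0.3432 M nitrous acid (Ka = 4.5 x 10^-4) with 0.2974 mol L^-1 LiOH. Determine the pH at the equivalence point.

n(HNO2) = 0.3432 x 0.01591 = 0.005460 mol; V(LiOH) at equivalence = 0.005460/0.2974 = 0.01836 L.
At equivalence all the acid is converted to NO2-; total volume = 0.01591 + 0.01836 = 0.03427 L, so [NO2-] = 0.005460/0.03427 = 0.1593 M.
Kb = Kw/Ka = 1.0e-14 / 4.5 x 10^-4 = 2.22e-11.
[OH^-] = sqrt(Kb x [NO2-]) = sqrt(2.22e-11 x 0.1593) = 1.88e-6 M.
pOH = 5.73, so pH = 14.00 - 5.73 = 8.27.

8.27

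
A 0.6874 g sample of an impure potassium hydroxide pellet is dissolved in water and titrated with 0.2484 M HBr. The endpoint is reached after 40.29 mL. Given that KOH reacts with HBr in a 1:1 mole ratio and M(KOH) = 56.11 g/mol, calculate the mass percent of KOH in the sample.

n(HBr) = 0.2484 x 0.04029 = 0.01001 mol.
n(KOH) = 0.01001 / 1 = 0.01001 mol.
mass of KOH = 0.01001 x 56.11 = 0.5616 g.
% purity = 0.5616 / 0.6874 x 100 = 81.7%.

81.7%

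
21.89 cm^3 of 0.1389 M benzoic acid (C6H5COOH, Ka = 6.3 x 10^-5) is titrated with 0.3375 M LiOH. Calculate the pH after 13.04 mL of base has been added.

n(acid) = 0.1389 x 0.02189 = 0.003041 mol; n(LiOH) added = 0.3375 x 0.01304 = 0.004401 mol.
Base is in excess by 0.004401 - 0.003041 = 0.001360 mol in a total volume of 0.03493 L.
[OH^-] = 0.001360/0.03493 = 0.03895 M, so pOH = 1.41 and pH = 14.00 - 1.41 = 12.59.

12.59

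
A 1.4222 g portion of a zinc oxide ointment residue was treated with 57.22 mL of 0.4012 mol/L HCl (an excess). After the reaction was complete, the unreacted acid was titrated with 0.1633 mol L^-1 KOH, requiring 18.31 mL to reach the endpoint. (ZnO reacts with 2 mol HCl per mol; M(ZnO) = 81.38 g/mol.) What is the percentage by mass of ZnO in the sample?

Total n(HCl) added = 0.4012 x 0.05722 = 0.02296 mol.
n(KOH) used = 0.1633 x 0.01831 = 0.002990 mol, which equals the excess n(HCl).
So n(HCl) consumed by the sample = 0.02296 - 0.002990 = 0.01997 mol.
n(ZnO) = 0.01997 / 2 = 0.009983 mol.
mass ZnO = 0.009983 x 81.38 = 0.8124 g, so %ZnO = 0.8124/1.4222 x 100 = 57.1%.

57.1%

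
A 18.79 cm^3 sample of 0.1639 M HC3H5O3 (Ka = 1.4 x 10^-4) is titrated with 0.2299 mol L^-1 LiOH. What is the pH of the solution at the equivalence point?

8.42

n(HC3H5O3) = 0.1639 x 0.01879 = 0.003080 mol; V(LiOH) at equivalence = 0.003080/0.2299 = 0.01340 L.
At equivalence all the acid is converted to C3H5O3-; total volume = 0.01879 + 0.01340 = 0.03219 L, so [C3H5O3-] = 0.003080/0.03219 = 0.09568 M.
Kb = Kw/Ka = 1.0e-14 / 1.4 x 10^-4 = 7.14e-11.
[OH^-] = sqrt(Kb x [C3H5O3-]) = sqrt(7.14e-11 x 0.09568) = 2.61e-6 M.
pOH = 5.58, so pH = 14.00 - 5.58 = 8.42.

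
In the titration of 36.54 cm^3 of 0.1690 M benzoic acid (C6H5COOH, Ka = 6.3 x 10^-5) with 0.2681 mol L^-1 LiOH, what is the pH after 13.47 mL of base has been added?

Initial n(C6H5COOH) = 0.1690 x 0.03654 = 0.006175 mol.
n(LiOH) added = 0.2681 x 0.01347 = 0.003611 mol, converting that many moles of C6H5COOH to C6H5COO-.
Remaining n(C6H5COOH) = 0.002564 mol; n(C6H5COO-) = 0.003611 mol.
By Henderson-Hasselbalch, pH = pKa + log([A^-]/[HA]) = 4.20 + log(0.003611/0.002564) = 4.20 + (+0.15) = 4.35.

4.35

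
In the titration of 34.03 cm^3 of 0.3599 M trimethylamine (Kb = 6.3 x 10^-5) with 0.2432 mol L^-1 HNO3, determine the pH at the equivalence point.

n((CH3)3N) = 0.3599 x 0.03403 = 0.01225 mol; V(HNO3) at equivalence = 0.01225/0.2432 = 0.05036 L.
At equivalence the base is fully converted to (CH3)3NH+; total volume = 0.08439 L, so [(CH3)3NH+] = 0.01225/0.08439 = 0.1451 M.
Ka((CH3)3NH+) = Kw/Kb = 1.0e-14 / 6.3 x 10^-5 = 1.59e-10.
[H^+] = sqrt(Ka x [(CH3)3NH+]) = sqrt(1.59e-10 x 0.1451) = 4.80e-6 M.
pH = -log(4.80e-6) = 5.32.

5.32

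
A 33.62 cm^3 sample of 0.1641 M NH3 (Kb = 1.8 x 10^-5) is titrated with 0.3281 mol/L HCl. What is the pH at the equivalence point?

5.11

n(NH3) = 0.1641 x 0.03362 = 0.005517 mol; V(HCl) at equivalence = 0.005517/0.3281 = 0.01682 L.
At equivalence the base is fully converted to NH4+; total volume = 0.05044 L, so [NH4+] = 0.005517/0.05044 = 0.1094 M.
Ka(NH4+) = Kw/Kb = 1.0e-14 / 1.8 x 10^-5 = 5.56e-10.
[H^+] = sqrt(Ka x [NH4+]) = sqrt(5.56e-10 x 0.1094) = 7.80e-6 M.
pH = -log(7.80e-6) = 5.11.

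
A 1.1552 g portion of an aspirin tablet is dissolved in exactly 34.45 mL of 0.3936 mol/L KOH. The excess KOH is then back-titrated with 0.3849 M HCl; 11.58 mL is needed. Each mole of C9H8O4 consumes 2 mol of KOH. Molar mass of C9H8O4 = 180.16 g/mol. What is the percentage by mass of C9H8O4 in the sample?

71.0%

Total n(KOH) added = 0.3936 x 0.03445 = 0.01356 mol.
n(HCl) used = 0.3849 x 0.01158 = 0.004457 mol, which equals the excess n(KOH).
So n(KOH) consumed by the sample = 0.01356 - 0.004457 = 0.009102 mol.
n(C9H8O4) = 0.009102 / 2 = 0.004551 mol.
mass C9H8O4 = 0.004551 x 180.16 = 0.8199 g, so %C9H8O4 = 0.8199/1.1552 x 100 = 71.0%.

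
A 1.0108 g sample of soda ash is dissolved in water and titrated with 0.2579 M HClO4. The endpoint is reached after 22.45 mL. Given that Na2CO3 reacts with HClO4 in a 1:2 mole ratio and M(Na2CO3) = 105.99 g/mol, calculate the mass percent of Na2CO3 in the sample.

30.4%

n(HClO4) = 0.2579 x 0.02245 = 0.005790 mol.
n(Na2CO3) = 0.005790 / 2 = 0.002895 mol.
mass of Na2CO3 = 0.002895 x 105.99 = 0.3068 g.
% purity = 0.3068 / 1.0108 x 100 = 30.4%.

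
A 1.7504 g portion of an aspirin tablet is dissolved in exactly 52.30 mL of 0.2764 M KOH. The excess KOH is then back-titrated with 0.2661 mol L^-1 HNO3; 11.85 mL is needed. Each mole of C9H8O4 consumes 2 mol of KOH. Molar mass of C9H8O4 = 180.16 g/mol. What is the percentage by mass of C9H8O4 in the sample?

Total n(KOH) added = 0.2764 x 0.05230 = 0.01446 mol.
n(HNO3) used = 0.2661 x 0.01185 = 0.003153 mol, which equals the excess n(KOH).
So n(KOH) consumed by the sample = 0.01446 - 0.003153 = 0.01130 mol.
n(C9H8O4) = 0.01130 / 2 = 0.005651 mol.
mass C9H8O4 = 0.005651 x 180.16 = 1.018 g, so %C9H8O4 = 1.018/1.7504 x 100 = 58.2%.

58.2%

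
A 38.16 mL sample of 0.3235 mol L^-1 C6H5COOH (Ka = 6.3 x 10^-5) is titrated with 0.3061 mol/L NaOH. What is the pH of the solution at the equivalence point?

n(C6H5COOH) = 0.3235 x 0.03816 = 0.01234 mol; V(NaOH) at equivalence = 0.01234/0.3061 = 0.04033 L.
At equivalence all the acid is converted to C6H5COO-; total volume = 0.03816 + 0.04033 = 0.07849 L, so [C6H5COO-] = 0.01234/0.07849 = 0.1573 M.
Kb = Kw/Ka = 1.0e-14 / 6.3 x 10^-5 = 1.59e-10.
[OH^-] = sqrt(Kb x [C6H5COO-]) = sqrt(1.59e-10 x 0.1573) = 5.00e-6 M.
pOH = 5.30, so pH = 14.00 - 5.30 = 8.70.

8.70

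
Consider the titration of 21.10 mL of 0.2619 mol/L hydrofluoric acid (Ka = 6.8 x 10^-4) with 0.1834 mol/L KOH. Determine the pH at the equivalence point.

8.10

n(HF) = 0.2619 x 0.02110 = 0.005526 mol; V(KOH) at equivalence = 0.005526/0.1834 = 0.03013 L.
At equivalence all the acid is converted to F-; total volume = 0.02110 + 0.03013 = 0.05123 L, so [F-] = 0.005526/0.05123 = 0.1079 M.
Kb = Kw/Ka = 1.0e-14 / 6.8 x 10^-4 = 1.47e-11.
[OH^-] = sqrt(Kb x [F-]) = sqrt(1.47e-11 x 0.1079) = 1.26e-6 M.
pOH = 5.90, so pH = 14.00 - 5.90 = 8.10.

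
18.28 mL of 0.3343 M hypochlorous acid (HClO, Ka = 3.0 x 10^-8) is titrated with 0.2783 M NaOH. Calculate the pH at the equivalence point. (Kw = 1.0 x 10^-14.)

n(HClO) = 0.3343 x 0.01828 = 0.006111 mol; V(NaOH) at equivalence = 0.006111/0.2783 = 0.02196 L.
At equivalence all the acid is converted to ClO-; total volume = 0.01828 + 0.02196 = 0.04024 L, so [ClO-] = 0.006111/0.04024 = 0.1519 M.
Kb = Kw/Ka = 1.0e-14 / 3.0 x 10^-8 = 3.33e-7.
[OH^-] = sqrt(Kb x [ClO-]) = sqrt(3.33e-7 x 0.1519) = 0.000225 M.
pOH = 3.65, so pH = 14.00 - 3.65 = 10.35.

10.35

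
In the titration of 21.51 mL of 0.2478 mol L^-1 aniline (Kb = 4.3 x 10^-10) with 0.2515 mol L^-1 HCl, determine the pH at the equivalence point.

2.77

n(C6H5NH2) = 0.2478 x 0.02151 = 0.005330 mol; V(HCl) at equivalence = 0.005330/0.2515 = 0.02119 L.
At equivalence the base is fully converted to C6H5NH3+; total volume = 0.04270 L, so [C6H5NH3+] = 0.005330/0.04270 = 0.1248 M.
Ka(C6H5NH3+) = Kw/Kb = 1.0e-14 / 4.3 x 10^-10 = 2.33e-5.
[H^+] = sqrt(Ka x [C6H5NH3+]) = sqrt(2.33e-5 x 0.1248) = 0.00170 M.
pH = -log(0.00170) = 2.77.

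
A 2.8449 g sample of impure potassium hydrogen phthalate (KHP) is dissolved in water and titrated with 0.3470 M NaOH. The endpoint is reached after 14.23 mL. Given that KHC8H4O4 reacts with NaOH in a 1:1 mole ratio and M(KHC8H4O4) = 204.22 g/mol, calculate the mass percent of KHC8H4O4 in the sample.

n(NaOH) = 0.3470 x 0.01423 = 0.004938 mol.
n(KHC8H4O4) = 0.004938 / 1 = 0.004938 mol.
mass of KHC8H4O4 = 0.004938 x 204.22 = 1.008 g.
% purity = 1.008 / 2.8449 x 100 = 35.4%.

35.4%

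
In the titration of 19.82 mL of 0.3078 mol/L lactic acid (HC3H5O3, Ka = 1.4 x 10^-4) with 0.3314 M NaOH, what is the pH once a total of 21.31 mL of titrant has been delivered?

12.37

n(acid) = 0.3078 x 0.01982 = 0.006101 mol; n(NaOH) added = 0.3314 x 0.02131 = 0.007062 mol.
Base is in excess by 0.007062 - 0.006101 = 0.0009615 mol in a total volume of 0.04113 L.
[OH^-] = 0.0009615/0.04113 = 0.02338 M, so pOH = 1.63 and pH = 14.00 - 1.63 = 12.37.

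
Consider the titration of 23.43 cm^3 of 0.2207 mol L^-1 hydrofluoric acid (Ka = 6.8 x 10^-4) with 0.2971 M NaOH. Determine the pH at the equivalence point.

8.14

n(HF) = 0.2207 x 0.02343 = 0.005171 mol; V(NaOH) at equivalence = 0.005171/0.2971 = 0.01740 L.
At equivalence all the acid is converted to F-; total volume = 0.02343 + 0.01740 = 0.04083 L, so [F-] = 0.005171/0.04083 = 0.1266 M.
Kb = Kw/Ka = 1.0e-14 / 6.8 x 10^-4 = 1.47e-11.
[OH^-] = sqrt(Kb x [F-]) = sqrt(1.47e-11 x 0.1266) = 1.36e-6 M.
pOH = 5.86, so pH = 14.00 - 5.86 = 8.14.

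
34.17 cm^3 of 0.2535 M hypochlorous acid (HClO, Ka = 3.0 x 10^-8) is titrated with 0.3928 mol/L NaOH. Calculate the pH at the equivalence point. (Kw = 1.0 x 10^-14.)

10.36

n(HClO) = 0.2535 x 0.03417 = 0.008662 mol; V(NaOH) at equivalence = 0.008662/0.3928 = 0.02205 L.
At equivalence all the acid is converted to ClO-; total volume = 0.03417 + 0.02205 = 0.05622 L, so [ClO-] = 0.008662/0.05622 = 0.1541 M.
Kb = Kw/Ka = 1.0e-14 / 3.0 x 10^-8 = 3.33e-7.
[OH^-] = sqrt(Kb x [ClO-]) = sqrt(3.33e-7 x 0.1541) = 0.000227 M.
pOH = 3.64, so pH = 14.00 - 3.64 = 10.36.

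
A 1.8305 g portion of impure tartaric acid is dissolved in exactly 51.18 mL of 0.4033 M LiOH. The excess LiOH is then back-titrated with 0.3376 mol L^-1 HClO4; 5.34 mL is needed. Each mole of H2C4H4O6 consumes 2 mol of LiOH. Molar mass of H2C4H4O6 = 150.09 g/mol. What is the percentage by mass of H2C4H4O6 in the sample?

Total n(LiOH) added = 0.4033 x 0.05118 = 0.02064 mol.
n(HClO4) used = 0.3376 x 0.005340 = 0.001803 mol, which equals the excess n(LiOH).
So n(LiOH) consumed by the sample = 0.02064 - 0.001803 = 0.01884 mol.
n(H2C4H4O6) = 0.01884 / 2 = 0.009419 mol.
mass H2C4H4O6 = 0.009419 x 150.09 = 1.414 g, so %H2C4H4O6 = 1.414/1.8305 x 100 = 77.2%.

77.2%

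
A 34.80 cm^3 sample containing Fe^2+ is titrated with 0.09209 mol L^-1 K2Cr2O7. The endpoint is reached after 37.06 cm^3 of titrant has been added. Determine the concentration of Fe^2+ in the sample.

0.588 M

n(K2Cr2O7) = 0.09209 x 0.03706 = 0.003413 mol.
From the balanced equation, 1 mol K2Cr2O7 reacts with 6 mol Fe^2+, so n(Fe^2+) = 0.003413 x 6/1 = 0.02048 mol.
[Fe^2+] = 0.02048 / 0.03480 L = 0.588 M.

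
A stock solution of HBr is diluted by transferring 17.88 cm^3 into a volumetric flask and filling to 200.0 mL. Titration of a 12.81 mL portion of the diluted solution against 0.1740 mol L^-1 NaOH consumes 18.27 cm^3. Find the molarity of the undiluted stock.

n(NaOH) = 0.1740 x 0.01827 = 0.003179 mol.
n(HBr) in the aliquot = 0.003179 mol.
[diluted HBr] = 0.003179 / 0.01281 = 0.2482 M.
Dilution factor = 200.0/17.88 = 11.19, so [stock] = 0.2482 x 11.19 = 2.78 M.

2.78 M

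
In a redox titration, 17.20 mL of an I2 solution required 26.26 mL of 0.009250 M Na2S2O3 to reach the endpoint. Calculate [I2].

0.00706 M

n(Na2S2O3) = 0.009250 x 0.02626 = 0.0002429 mol.
From the balanced equation, 2 mol Na2S2O3 reacts with 1 mol I2, so n(I2) = 0.0002429 x 1/2 = 0.0001215 mol.
[I2] = 0.0001215 / 0.01720 L = 0.00706 M.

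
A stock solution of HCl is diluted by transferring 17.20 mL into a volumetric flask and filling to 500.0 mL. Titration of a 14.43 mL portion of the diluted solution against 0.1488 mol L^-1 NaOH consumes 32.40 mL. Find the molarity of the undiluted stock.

n(NaOH) = 0.1488 x 0.03240 = 0.004821 mol.
n(HCl) in the aliquot = 0.004821 mol.
[diluted HCl] = 0.004821 / 0.01443 = 0.3341 M.
Dilution factor = 500.0/17.20 = 29.07, so [stock] = 0.3341 x 29.07 = 9.71 M.

9.71 M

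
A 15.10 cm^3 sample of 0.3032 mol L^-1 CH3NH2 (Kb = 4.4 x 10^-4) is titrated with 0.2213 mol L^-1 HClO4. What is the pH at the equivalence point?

5.77

n(CH3NH2) = 0.3032 x 0.01510 = 0.004578 mol; V(HClO4) at equivalence = 0.004578/0.2213 = 0.02069 L.
At equivalence the base is fully converted to CH3NH3+; total volume = 0.03579 L, so [CH3NH3+] = 0.004578/0.03579 = 0.1279 M.
Ka(CH3NH3+) = Kw/Kb = 1.0e-14 / 4.4 x 10^-4 = 2.27e-11.
[H^+] = sqrt(Ka x [CH3NH3+]) = sqrt(2.27e-11 x 0.1279) = 1.71e-6 M.
pH = -log(1.71e-6) = 5.77.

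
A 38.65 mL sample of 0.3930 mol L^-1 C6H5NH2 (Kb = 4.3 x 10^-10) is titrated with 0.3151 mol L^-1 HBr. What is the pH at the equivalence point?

2.70

n(C6H5NH2) = 0.3930 x 0.03865 = 0.01519 mol; V(HBr) at equivalence = 0.01519/0.3151 = 0.04821 L.
At equivalence the base is fully converted to C6H5NH3+; total volume = 0.08686 L, so [C6H5NH3+] = 0.01519/0.08686 = 0.1749 M.
Ka(C6H5NH3+) = Kw/Kb = 1.0e-14 / 4.3 x 10^-10 = 2.33e-5.
[H^+] = sqrt(Ka x [C6H5NH3+]) = sqrt(2.33e-5 x 0.1749) = 0.00202 M.
pH = -log(0.00202) = 2.70.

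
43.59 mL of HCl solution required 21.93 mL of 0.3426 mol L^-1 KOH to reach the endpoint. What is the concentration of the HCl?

0.172 M

n(KOH) delivered = 0.3426 x 0.02193 = 0.007513 mol.
For a 1:1 reaction, n(HCl) = 0.007513 mol.
[HCl] = 0.007513 mol / 0.04359 L = 0.172 M.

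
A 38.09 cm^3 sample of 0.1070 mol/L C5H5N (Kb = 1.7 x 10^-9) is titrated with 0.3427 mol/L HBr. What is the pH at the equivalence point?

3.16

n(C5H5N) = 0.1070 x 0.03809 = 0.004076 mol; V(HBr) at equivalence = 0.004076/0.3427 = 0.01189 L.
At equivalence the base is fully converted to C5H5NH+; total volume = 0.04998 L, so [C5H5NH+] = 0.004076/0.04998 = 0.08154 M.
Ka(C5H5NH+) = Kw/Kb = 1.0e-14 / 1.7 x 10^-9 = 5.88e-6.
[H^+] = sqrt(Ka x [C5H5NH+]) = sqrt(5.88e-6 x 0.08154) = 0.000693 M.
pH = -log(0.000693) = 3.16.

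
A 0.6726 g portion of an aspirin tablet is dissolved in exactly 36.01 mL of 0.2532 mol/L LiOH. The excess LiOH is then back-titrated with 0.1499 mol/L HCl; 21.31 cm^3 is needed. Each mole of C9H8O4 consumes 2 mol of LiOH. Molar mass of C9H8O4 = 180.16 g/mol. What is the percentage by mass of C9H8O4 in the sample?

79.3%

Total n(LiOH) added = 0.2532 x 0.03601 = 0.009118 mol.
n(HCl) used = 0.1499 x 0.02131 = 0.003194 mol, which equals the excess n(LiOH).
So n(LiOH) consumed by the sample = 0.009118 - 0.003194 = 0.005923 mol.
n(C9H8O4) = 0.005923 / 2 = 0.002962 mol.
mass C9H8O4 = 0.002962 x 180.16 = 0.5336 g, so %C9H8O4 = 0.5336/0.6726 x 100 = 79.3%.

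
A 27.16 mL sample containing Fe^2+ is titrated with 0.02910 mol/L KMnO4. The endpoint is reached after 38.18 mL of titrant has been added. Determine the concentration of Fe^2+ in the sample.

n(KMnO4) = 0.02910 x 0.03818 = 0.001111 mol.
From the balanced equation, 1 mol KMnO4 reacts with 5 mol Fe^2+, so n(Fe^2+) = 0.001111 x 5/1 = 0.005555 mol.
[Fe^2+] = 0.005555 / 0.02716 L = 0.205 M.

0.205 M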